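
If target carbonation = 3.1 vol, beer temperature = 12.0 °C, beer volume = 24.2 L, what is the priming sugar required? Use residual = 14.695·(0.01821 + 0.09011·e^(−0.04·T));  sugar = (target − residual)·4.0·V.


residual = 14.695·(0.01821 + 0.09011·e^(−0.04·12.0)) = 1.0870
sugar = (3.1 − 1.0870)·4.0·24.2

194.8615 g


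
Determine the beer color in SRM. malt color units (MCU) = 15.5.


SRM = 1.4922 · MCU^0.6859
SRM = 1.4922 · 15.5^0.6859

9.7786 SRM


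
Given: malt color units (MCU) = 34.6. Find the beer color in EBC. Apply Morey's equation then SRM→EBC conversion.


SRM = 1.4922·MCU^0.6859;  EBC = SRM·1.97
SRM = 1.4922·34.6^0.6859 = 16.9621
EBC = 16.9621·1.97

33.4153 EBC


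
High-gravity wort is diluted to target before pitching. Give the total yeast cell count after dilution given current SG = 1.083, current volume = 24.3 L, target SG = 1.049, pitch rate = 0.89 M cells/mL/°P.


V_w = V·((SG_c−1)/(SG_t−1)−1);  °P = 259 − 259/SG_t;  cells = rate·(V+V_w)·°P
V_w = 24.3·((1.083−1)/(1.049−1)−1) = 16.8612
V_final = 24.3 + 16.8612 = 41.1612
°P = 259 − 259/1.049 = 12.0982
cells = 0.89·41.1612·12.0982

443.1989 billion cells


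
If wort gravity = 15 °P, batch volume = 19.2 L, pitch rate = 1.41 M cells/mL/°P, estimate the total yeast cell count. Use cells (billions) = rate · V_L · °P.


cells = 1.41 · 19.2 · 15

406.0800 billion cells


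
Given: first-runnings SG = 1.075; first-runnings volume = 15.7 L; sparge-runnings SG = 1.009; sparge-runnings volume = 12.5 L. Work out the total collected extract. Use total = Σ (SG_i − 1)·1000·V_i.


first = (1.075 − 1)·1000·15.7 = 1177.5000
sparge = (1.009 − 1)·1000·12.5 = 112.5000
total = 1177.5000 + 112.5000

1290.0000 gravity·L


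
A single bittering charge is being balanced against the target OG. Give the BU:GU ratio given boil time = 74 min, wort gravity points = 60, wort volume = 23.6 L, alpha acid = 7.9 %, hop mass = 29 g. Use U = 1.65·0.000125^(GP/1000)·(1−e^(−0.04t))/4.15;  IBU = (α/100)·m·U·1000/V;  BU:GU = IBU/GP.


U = 1.65·0.000125^(60/1000)·(1−e^(−0.04·74))/4.15 = 0.2199
IBU = (7.9/100)·29·0.2199·1000/23.6 = 21.3430
BU:GU = 21.3430/60

0.3557


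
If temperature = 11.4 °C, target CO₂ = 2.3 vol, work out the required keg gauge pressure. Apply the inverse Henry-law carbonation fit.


psi = vols/(0.01821 + 0.09011·e^(−0.04·T)) − 14.695
psi = 2.3/(0.01821 + 0.09011·e^(−0.04·11.4)) − 14.695

15.8402 psi


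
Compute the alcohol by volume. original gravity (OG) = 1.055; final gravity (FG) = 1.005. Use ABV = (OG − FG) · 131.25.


ABV = (1.055 − 1.005) · 131.25

6.5625 % ABV


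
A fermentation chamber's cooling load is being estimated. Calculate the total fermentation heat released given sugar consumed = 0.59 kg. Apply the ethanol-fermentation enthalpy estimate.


Q = m_sugar · 590 kJ/kg
Q = 0.59 · 590

348.1000 kJ


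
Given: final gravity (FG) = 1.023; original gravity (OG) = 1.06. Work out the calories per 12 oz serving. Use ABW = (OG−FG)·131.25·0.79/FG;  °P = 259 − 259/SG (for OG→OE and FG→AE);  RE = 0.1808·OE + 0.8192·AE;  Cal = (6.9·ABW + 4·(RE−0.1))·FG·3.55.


ABW = (1.06 − 1.023)·131.25·0.79/1.023 = 3.7502
OE = 259 − 259/1.06 = 14.6604 °P
AE = 259 − 259/1.023 = 5.8231 °P
RE = 0.1808·14.6604 + 0.8192·5.8231 = 7.4209 °P
Cal = (6.9·3.7502 + 4·(7.4209−0.1))·1.023·3.55

200.3207 kcal


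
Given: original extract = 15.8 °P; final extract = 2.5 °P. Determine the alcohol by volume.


SG = 259/(259 − P);  ABV = (OG − FG)·131.25
OG = 259/(259 − 15.8) = 1.0650
FG = 259/(259 − 2.5) = 1.0097
ABV = (1.0650 − 1.0097)·131.25

7.2477 % ABV


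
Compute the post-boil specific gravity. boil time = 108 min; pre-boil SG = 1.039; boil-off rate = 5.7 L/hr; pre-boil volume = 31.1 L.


V_post = V_pre − rate·(t/60);  SG_post = 1 + (SG_pre−1)·V_pre/V_post
V_post = 31.1 − 5.7·(108/60) = 20.8400
SG_post = 1 + (1.039 − 1)·31.1/20.8400

1.0582


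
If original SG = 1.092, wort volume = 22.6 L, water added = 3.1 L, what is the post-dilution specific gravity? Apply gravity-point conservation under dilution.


SG_new = 1 + (SG_old − 1)·V_old/(V_old + V_water)
pts = (1.092 − 1)·1000·22.6/(22.6 + 3.1) = 80.9027
SG_new = 1 + 80.9027/1000

1.0809


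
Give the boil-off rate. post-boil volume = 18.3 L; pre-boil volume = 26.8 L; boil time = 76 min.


rate = (V_pre − V_post) / (t_min/60)
rate = (26.8 − 18.3) / (76/60)

6.7105 L/hr


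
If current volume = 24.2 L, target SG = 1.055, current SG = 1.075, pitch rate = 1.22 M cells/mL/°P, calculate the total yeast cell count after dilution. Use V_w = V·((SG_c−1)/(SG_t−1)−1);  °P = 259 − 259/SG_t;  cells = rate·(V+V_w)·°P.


V_w = 24.2·((1.075−1)/(1.055−1)−1) = 8.8000
V_final = 24.2 + 8.8000 = 33.0000
°P = 259 − 259/1.055 = 13.5024
cells = 1.22·33.0000·13.5024

543.6054 billion cells


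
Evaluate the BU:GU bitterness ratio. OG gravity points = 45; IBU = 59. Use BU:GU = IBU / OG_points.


BU:GU = 59 / 45

1.3111


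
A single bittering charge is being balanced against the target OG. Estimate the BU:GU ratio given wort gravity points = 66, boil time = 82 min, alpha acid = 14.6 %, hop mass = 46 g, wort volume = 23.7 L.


U = 1.65·0.000125^(GP/1000)·(1−e^(−0.04t))/4.15;  IBU = (α/100)·m·U·1000/V;  BU:GU = IBU/GP
U = 1.65·0.000125^(66/1000)·(1−e^(−0.04·82))/4.15 = 0.2114
IBU = (14.6/100)·46·0.2114·1000/23.7 = 59.9152
BU:GU = 59.9152/66

0.9078


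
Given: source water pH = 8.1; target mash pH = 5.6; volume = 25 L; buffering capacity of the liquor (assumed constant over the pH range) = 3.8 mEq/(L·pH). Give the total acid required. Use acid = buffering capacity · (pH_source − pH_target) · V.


acid = 3.8 · (8.1 − 5.6) · 25

237.5000 mEq


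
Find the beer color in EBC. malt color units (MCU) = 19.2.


SRM = 1.4922·MCU^0.6859;  EBC = SRM·1.97
SRM = 1.4922·19.2^0.6859 = 11.3251
EBC = 11.3251·1.97

22.3105 EBC


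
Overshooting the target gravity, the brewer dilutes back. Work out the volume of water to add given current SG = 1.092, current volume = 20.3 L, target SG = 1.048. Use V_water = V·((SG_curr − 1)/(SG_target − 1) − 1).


V_water = 20.3·((1.092 − 1)/(1.048 − 1) − 1)

18.6083 L


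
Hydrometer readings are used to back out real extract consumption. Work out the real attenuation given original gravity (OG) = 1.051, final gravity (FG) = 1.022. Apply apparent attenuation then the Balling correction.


AA = (OG−FG)/(OG−1)·100;  RA = AA·0.8192
AA = (1.051 − 1.022)/(1.051 − 1)·100 = 56.8627
RA = 56.8627·0.8192

46.5820 %


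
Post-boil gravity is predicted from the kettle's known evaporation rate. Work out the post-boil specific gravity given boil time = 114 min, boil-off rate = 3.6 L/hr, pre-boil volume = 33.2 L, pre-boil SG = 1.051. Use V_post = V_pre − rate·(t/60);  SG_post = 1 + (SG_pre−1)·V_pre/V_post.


V_post = 33.2 − 3.6·(114/60) = 26.3600
SG_post = 1 + (1.051 − 1)·33.2/26.3600

1.0642


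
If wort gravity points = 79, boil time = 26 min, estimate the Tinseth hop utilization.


U = 1.65·0.000125^(GP/1000) · (1 − e^(−0.04·t))/4.15
bigness = 1.65·0.000125^(79/1000) = 0.8112
boil_factor = (1 − e^(−0.04·26))/4.15 = 0.1558
U = 0.8112 · 0.1558

0.1264


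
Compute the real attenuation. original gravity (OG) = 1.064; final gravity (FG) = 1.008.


AA = (OG−FG)/(OG−1)·100;  RA = AA·0.8192
AA = (1.064 − 1.008)/(1.064 − 1)·100 = 87.5000
RA = 87.5000·0.8192

71.6800 %


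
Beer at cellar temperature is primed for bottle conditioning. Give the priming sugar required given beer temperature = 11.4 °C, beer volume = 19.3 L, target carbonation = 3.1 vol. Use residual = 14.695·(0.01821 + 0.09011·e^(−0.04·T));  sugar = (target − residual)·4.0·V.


residual = 14.695·(0.01821 + 0.09011·e^(−0.04·11.4)) = 1.1069
sugar = (3.1 − 1.1069)·4.0·19.3

153.8696 g


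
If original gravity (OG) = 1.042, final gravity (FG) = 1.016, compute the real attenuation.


AA = (OG−FG)/(OG−1)·100;  RA = AA·0.8192
AA = (1.042 − 1.016)/(1.042 − 1)·100 = 61.9048
RA = 61.9048·0.8192

50.7124 %


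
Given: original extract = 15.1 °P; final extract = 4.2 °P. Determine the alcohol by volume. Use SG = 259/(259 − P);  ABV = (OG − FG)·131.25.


OG = 259/(259 − 15.1) = 1.0619
FG = 259/(259 − 4.2) = 1.0165
ABV = (1.0619 − 1.0165)·131.25

5.9623 % ABV


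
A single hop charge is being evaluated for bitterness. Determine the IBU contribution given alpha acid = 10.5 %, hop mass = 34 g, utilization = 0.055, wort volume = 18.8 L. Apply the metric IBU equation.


IBU = (α/100)·mass·U·1000 / V
IBU = (10.5/100)·34·0.055·1000 / 18.8

10.4441 IBU


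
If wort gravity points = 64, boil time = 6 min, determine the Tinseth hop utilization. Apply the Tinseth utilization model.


U = 1.65·0.000125^(GP/1000) · (1 − e^(−0.04·t))/4.15
bigness = 1.65·0.000125^(64/1000) = 0.9283
boil_factor = (1 − e^(−0.04·6))/4.15 = 0.0514
U = 0.9283 · 0.0514

0.0477


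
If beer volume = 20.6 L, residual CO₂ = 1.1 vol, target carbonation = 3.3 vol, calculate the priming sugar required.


sugar = (target − residual)·4.0·V
sugar = (3.3 − 1.1)·4.0·20.6

181.2800 g


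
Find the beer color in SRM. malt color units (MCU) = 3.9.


SRM = 1.4922 · MCU^0.6859
SRM = 1.4922 · 3.9^0.6859

3.7952 SRM


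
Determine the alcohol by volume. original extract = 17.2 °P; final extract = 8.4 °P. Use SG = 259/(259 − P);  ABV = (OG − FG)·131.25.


OG = 259/(259 − 17.2) = 1.0711
FG = 259/(259 − 8.4) = 1.0335
ABV = (1.0711 − 1.0335)·131.25

4.9368 % ABV


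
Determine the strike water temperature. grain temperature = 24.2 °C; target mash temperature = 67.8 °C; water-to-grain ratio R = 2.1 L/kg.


T_strike = (0.41/R)·(T_mash − T_grain) + T_mash
T_strike = (0.41/2.1)·(67.8 − 24.2) + 67.8

76.3124 °C


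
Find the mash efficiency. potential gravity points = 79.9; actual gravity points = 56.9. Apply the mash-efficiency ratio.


efficiency = actual / potential × 100
efficiency = 56.9 / 79.9 × 100

71.2140 %


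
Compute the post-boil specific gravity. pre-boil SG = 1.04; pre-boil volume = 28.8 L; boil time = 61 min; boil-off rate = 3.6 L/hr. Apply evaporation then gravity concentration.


V_post = V_pre − rate·(t/60);  SG_post = 1 + (SG_pre−1)·V_pre/V_post
V_post = 28.8 − 3.6·(61/60) = 25.1400
SG_post = 1 + (1.04 − 1)·28.8/25.1400

1.0458


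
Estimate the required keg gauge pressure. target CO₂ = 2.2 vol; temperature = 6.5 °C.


psi = vols/(0.01821 + 0.09011·e^(−0.04·T)) − 14.695
psi = 2.2/(0.01821 + 0.09011·e^(−0.04·6.5)) − 14.695

10.3935 psi


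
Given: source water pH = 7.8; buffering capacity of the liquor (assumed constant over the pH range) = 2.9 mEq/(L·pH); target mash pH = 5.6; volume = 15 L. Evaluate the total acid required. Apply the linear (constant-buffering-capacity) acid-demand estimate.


acid = buffering capacity · (pH_source − pH_target) · V
acid = 2.9 · (7.8 − 5.6) · 15

95.7000 mEq


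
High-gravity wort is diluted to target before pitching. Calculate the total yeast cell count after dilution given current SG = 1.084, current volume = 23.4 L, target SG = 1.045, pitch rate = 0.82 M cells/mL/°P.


V_w = V·((SG_c−1)/(SG_t−1)−1);  °P = 259 − 259/SG_t;  cells = rate·(V+V_w)·°P
V_w = 23.4·((1.084−1)/(1.045−1)−1) = 20.2800
V_final = 23.4 + 20.2800 = 43.6800
°P = 259 − 259/1.045 = 11.1531
cells = 0.82·43.6800·11.1531

399.4776 billion cells


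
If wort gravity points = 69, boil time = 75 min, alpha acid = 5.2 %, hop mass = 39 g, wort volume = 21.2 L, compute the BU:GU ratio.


U = 1.65·0.000125^(GP/1000)·(1−e^(−0.04t))/4.15;  IBU = (α/100)·m·U·1000/V;  BU:GU = IBU/GP
U = 1.65·0.000125^(69/1000)·(1−e^(−0.04·75))/4.15 = 0.2032
IBU = (5.2/100)·39·0.2032·1000/21.2 = 19.4391
BU:GU = 19.4391/69

0.2817


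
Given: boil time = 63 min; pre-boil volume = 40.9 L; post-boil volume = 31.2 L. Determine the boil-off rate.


rate = (V_pre − V_post) / (t_min/60)
rate = (40.9 − 31.2) / (63/60)

9.2381 L/hr


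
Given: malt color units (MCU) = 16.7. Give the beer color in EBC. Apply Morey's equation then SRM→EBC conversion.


SRM = 1.4922·MCU^0.6859;  EBC = SRM·1.97
SRM = 1.4922·16.7^0.6859 = 10.2917
EBC = 10.2917·1.97

20.2747 EBC


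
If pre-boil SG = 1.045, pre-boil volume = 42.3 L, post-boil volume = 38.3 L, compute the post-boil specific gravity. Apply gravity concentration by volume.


SG_post = 1 + (SG_pre − 1)·V_pre/V_post
pts_pre = (1.045 − 1)·1000 = 45.0000
pts_post = 45.0000·42.3/38.3 = 49.6997
SG_post = 1 + 49.6997/1000

1.0497


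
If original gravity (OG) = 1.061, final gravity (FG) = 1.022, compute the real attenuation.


AA = (OG−FG)/(OG−1)·100;  RA = AA·0.8192
AA = (1.061 − 1.022)/(1.061 − 1)·100 = 63.9344
RA = 63.9344·0.8192

52.3751 %


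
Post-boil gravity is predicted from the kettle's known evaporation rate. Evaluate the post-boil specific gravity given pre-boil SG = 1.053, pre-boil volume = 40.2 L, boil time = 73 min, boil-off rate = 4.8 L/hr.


V_post = V_pre − rate·(t/60);  SG_post = 1 + (SG_pre−1)·V_pre/V_post
V_post = 40.2 − 4.8·(73/60) = 34.3600
SG_post = 1 + (1.053 − 1)·40.2/34.3600

1.0620


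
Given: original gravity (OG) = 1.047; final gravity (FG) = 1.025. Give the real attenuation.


AA = (OG−FG)/(OG−1)·100;  RA = AA·0.8192
AA = (1.047 − 1.025)/(1.047 − 1)·100 = 46.8085
RA = 46.8085·0.8192

38.3455 %


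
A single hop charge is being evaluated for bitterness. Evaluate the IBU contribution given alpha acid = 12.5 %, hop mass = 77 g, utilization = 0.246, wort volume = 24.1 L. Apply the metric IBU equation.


IBU = (α/100)·mass·U·1000 / V
IBU = (12.5/100)·77·0.246·1000 / 24.1

98.2469 IBU


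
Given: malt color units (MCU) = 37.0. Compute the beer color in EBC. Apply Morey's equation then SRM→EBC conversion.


SRM = 1.4922·MCU^0.6859;  EBC = SRM·1.97
SRM = 1.4922·37.0^0.6859 = 17.7606
EBC = 17.7606·1.97

34.9883 EBC


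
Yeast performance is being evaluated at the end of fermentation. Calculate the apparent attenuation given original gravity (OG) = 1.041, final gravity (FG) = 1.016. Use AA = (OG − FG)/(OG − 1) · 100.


AA = (1.041 − 1.016)/(1.041 − 1) · 100

60.9756 %


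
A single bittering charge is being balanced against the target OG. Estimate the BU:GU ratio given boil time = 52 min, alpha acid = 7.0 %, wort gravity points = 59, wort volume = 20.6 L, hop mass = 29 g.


U = 1.65·0.000125^(GP/1000)·(1−e^(−0.04t))/4.15;  IBU = (α/100)·m·U·1000/V;  BU:GU = IBU/GP
U = 1.65·0.000125^(59/1000)·(1−e^(−0.04·52))/4.15 = 0.2047
IBU = (7.0/100)·29·0.2047·1000/20.6 = 20.1755
BU:GU = 20.1755/59

0.3420


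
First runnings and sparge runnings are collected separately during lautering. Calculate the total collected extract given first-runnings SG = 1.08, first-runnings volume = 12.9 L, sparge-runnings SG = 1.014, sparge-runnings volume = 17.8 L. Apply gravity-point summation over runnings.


total = Σ (SG_i − 1)·1000·V_i
first = (1.08 − 1)·1000·12.9 = 1032.0000
sparge = (1.014 − 1)·1000·17.8 = 249.2000
total = 1032.0000 + 249.2000

1281.2000 gravity·L


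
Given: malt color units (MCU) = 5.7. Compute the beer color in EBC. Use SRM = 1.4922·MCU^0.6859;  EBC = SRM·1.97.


SRM = 1.4922·5.7^0.6859 = 4.9236
EBC = 4.9236·1.97

9.6995 EBC


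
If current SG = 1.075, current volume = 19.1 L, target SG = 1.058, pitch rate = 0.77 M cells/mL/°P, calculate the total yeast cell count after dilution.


V_w = V·((SG_c−1)/(SG_t−1)−1);  °P = 259 − 259/SG_t;  cells = rate·(V+V_w)·°P
V_w = 19.1·((1.075−1)/(1.058−1)−1) = 5.5983
V_final = 19.1 + 5.5983 = 24.6983
°P = 259 − 259/1.058 = 14.1985
cells = 0.77·24.6983·14.1985

270.0222 billion cells


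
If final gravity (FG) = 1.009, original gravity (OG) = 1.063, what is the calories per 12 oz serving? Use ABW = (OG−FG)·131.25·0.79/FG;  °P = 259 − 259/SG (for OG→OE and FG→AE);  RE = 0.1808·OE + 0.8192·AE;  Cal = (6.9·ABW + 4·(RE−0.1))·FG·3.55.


ABW = (1.063 − 1.009)·131.25·0.79/1.009 = 5.5492
OE = 259 − 259/1.063 = 15.3500 °P
AE = 259 − 259/1.009 = 2.3102 °P
RE = 0.1808·15.3500 + 0.8192·2.3102 = 4.6678 °P
Cal = (6.9·5.5492 + 4·(4.6678−0.1))·1.009·3.55

202.5970 kcal


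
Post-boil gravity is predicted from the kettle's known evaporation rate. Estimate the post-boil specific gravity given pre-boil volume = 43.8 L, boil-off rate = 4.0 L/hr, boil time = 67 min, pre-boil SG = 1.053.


V_post = V_pre − rate·(t/60);  SG_post = 1 + (SG_pre−1)·V_pre/V_post
V_post = 43.8 − 4.0·(67/60) = 39.3333
SG_post = 1 + (1.053 − 1)·43.8/39.3333

1.0590


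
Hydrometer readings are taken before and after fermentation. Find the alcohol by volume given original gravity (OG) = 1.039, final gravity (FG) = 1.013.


ABV = (OG − FG) · 131.25
ABV = (1.039 − 1.013) · 131.25

3.4125 % ABV


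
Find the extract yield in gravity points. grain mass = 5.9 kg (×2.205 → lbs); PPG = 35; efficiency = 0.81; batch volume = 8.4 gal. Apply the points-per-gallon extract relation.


points = lbs × PPG × eff / vol
lbs = 5.9 × 2.205 = 13.0095
points = 13.0095 × 35 × 0.81 / 8.4

43.9071 points


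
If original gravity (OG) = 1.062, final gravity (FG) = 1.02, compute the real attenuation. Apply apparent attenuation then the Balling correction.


AA = (OG−FG)/(OG−1)·100;  RA = AA·0.8192
AA = (1.062 − 1.02)/(1.062 − 1)·100 = 67.7419
RA = 67.7419·0.8192

55.4942 %


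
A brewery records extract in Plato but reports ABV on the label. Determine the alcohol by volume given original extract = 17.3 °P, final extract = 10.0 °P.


SG = 259/(259 − P);  ABV = (OG − FG)·131.25
OG = 259/(259 − 17.3) = 1.0716
FG = 259/(259 − 10.0) = 1.0402
ABV = (1.0716 − 1.0402)·131.25

4.1233 % ABV


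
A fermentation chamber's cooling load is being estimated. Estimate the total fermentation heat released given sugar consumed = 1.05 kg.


Q = m_sugar · 590 kJ/kg
Q = 1.05 · 590

619.5000 kJ


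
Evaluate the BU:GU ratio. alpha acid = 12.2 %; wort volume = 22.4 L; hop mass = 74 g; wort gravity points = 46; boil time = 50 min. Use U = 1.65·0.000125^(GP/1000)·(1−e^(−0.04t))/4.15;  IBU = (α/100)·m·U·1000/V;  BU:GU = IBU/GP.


U = 1.65·0.000125^(46/1000)·(1−e^(−0.04·50))/4.15 = 0.2274
IBU = (12.2/100)·74·0.2274·1000/22.4 = 91.6400
BU:GU = 91.6400/46

1.9922


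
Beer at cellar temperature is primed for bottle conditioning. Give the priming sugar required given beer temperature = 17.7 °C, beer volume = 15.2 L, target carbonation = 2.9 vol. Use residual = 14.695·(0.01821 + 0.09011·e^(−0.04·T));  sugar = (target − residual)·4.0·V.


residual = 14.695·(0.01821 + 0.09011·e^(−0.04·17.7)) = 0.9199
sugar = (2.9 − 0.9199)·4.0·15.2

120.3890 g


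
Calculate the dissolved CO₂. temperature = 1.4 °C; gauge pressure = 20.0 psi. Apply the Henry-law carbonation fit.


vols = (P + 14.695)·(0.01821 + 0.09011·e^(−0.04·T))
vols = (20.0 + 14.695)·(0.01821 + 0.09011·e^(−0.04·1.4))

3.5879 volumes


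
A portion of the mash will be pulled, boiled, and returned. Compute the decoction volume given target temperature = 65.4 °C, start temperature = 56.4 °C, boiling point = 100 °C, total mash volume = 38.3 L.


V_dec = V_total·(T_target − T_start)/(T_boil − T_start)
V_dec = 38.3·(65.4 − 56.4)/(100 − 56.4)

7.9060 L


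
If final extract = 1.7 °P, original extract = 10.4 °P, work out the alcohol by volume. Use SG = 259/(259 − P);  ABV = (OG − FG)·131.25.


OG = 259/(259 − 10.4) = 1.0418
FG = 259/(259 − 1.7) = 1.0066
ABV = (1.0418 − 1.0066)·131.25

4.6236 % ABV


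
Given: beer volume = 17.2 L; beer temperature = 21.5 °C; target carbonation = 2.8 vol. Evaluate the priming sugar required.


residual = 14.695·(0.01821 + 0.09011·e^(−0.04·T));  sugar = (target − residual)·4.0·V
residual = 14.695·(0.01821 + 0.09011·e^(−0.04·21.5)) = 0.8279
sugar = (2.8 − 0.8279)·4.0·17.2

135.6782 g


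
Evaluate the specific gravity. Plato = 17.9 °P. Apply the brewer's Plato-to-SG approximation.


SG = 259/(259 − P)
SG = 259/(259 − 17.9)

1.0742


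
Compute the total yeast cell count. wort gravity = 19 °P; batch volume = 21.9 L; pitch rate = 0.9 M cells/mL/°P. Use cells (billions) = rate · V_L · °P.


cells = 0.9 · 21.9 · 19

374.4900 billion cells


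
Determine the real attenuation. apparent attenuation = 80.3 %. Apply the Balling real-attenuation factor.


RA = AA · 0.8192
RA = 80.3 · 0.8192

65.7818 %


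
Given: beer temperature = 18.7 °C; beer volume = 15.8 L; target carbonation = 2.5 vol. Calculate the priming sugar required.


residual = 14.695·(0.01821 + 0.09011·e^(−0.04·T));  sugar = (target − residual)·4.0·V
residual = 14.695·(0.01821 + 0.09011·e^(−0.04·18.7)) = 0.8943
sugar = (2.5 − 0.8943)·4.0·15.8

101.4777 g


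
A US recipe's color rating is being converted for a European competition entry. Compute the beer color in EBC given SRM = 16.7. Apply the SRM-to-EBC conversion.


EBC = SRM · 1.97
EBC = 16.7 · 1.97

32.8990 EBC


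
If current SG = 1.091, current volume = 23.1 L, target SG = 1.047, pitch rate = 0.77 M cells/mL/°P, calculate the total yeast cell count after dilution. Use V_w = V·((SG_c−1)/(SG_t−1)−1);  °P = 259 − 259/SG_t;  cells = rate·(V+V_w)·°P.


V_w = 23.1·((1.091−1)/(1.047−1)−1) = 21.6255
V_final = 23.1 + 21.6255 = 44.7255
°P = 259 − 259/1.047 = 11.6266
cells = 0.77·44.7255·11.6266

400.4029 billion cells


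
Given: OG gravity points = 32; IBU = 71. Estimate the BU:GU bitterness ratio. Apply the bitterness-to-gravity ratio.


BU:GU = IBU / OG_points
BU:GU = 71 / 32

2.2188


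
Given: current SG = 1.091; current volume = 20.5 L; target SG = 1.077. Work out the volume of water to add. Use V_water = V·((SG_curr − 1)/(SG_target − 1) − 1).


V_water = 20.5·((1.091 − 1)/(1.077 − 1) − 1)

3.7273 L


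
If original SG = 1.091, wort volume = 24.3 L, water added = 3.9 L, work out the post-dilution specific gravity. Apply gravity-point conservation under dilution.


SG_new = 1 + (SG_old − 1)·V_old/(V_old + V_water)
pts = (1.091 − 1)·1000·24.3/(24.3 + 3.9) = 78.4149
SG_new = 1 + 78.4149/1000

1.0784


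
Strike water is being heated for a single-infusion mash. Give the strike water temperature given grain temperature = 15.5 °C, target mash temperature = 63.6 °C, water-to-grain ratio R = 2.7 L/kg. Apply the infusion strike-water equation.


T_strike = (0.41/R)·(T_mash − T_grain) + T_mash
T_strike = (0.41/2.7)·(63.6 − 15.5) + 63.6

70.9041 °C


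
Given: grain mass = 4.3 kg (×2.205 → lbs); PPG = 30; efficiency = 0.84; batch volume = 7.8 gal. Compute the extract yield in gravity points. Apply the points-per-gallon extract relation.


points = lbs × PPG × eff / vol
lbs = 4.3 × 2.205 = 9.4815
points = 9.4815 × 30 × 0.84 / 7.8

30.6325 points


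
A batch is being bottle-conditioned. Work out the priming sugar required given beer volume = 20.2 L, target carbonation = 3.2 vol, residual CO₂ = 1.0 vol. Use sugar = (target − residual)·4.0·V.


sugar = (3.2 − 1.0)·4.0·20.2

177.7600 g


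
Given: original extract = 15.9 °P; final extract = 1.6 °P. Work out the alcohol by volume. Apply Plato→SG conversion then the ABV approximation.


SG = 259/(259 − P);  ABV = (OG − FG)·131.25
OG = 259/(259 − 15.9) = 1.0654
FG = 259/(259 − 1.6) = 1.0062
ABV = (1.0654 − 1.0062)·131.25

7.7686 % ABV


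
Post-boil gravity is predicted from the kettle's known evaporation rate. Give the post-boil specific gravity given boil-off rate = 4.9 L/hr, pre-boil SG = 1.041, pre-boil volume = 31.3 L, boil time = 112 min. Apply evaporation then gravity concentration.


V_post = V_pre − rate·(t/60);  SG_post = 1 + (SG_pre−1)·V_pre/V_post
V_post = 31.3 − 4.9·(112/60) = 22.1533
SG_post = 1 + (1.041 − 1)·31.3/22.1533

1.0579


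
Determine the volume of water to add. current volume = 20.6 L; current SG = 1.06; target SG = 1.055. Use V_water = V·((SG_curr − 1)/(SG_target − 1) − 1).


V_water = 20.6·((1.06 − 1)/(1.055 − 1) − 1)

1.8727 L


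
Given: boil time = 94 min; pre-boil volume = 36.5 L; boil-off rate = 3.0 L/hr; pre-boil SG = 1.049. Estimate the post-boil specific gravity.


V_post = V_pre − rate·(t/60);  SG_post = 1 + (SG_pre−1)·V_pre/V_post
V_post = 36.5 − 3.0·(94/60) = 31.8000
SG_post = 1 + (1.049 − 1)·36.5/31.8000

1.0562


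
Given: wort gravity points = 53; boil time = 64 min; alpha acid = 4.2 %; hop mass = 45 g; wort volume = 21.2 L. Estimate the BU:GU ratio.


U = 1.65·0.000125^(GP/1000)·(1−e^(−0.04t))/4.15;  IBU = (α/100)·m·U·1000/V;  BU:GU = IBU/GP
U = 1.65·0.000125^(53/1000)·(1−e^(−0.04·64))/4.15 = 0.2278
IBU = (4.2/100)·45·0.2278·1000/21.2 = 20.3122
BU:GU = 20.3122/53

0.3832


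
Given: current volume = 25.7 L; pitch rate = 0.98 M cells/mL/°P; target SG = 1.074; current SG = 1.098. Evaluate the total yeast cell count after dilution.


V_w = V·((SG_c−1)/(SG_t−1)−1);  °P = 259 − 259/SG_t;  cells = rate·(V+V_w)·°P
V_w = 25.7·((1.098−1)/(1.074−1)−1) = 8.3351
V_final = 25.7 + 8.3351 = 34.0351
°P = 259 − 259/1.074 = 17.8454
cells = 0.98·34.0351·17.8454

595.2244 billion cells


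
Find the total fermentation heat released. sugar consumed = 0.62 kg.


Q = m_sugar · 590 kJ/kg
Q = 0.62 · 590

365.8000 kJ


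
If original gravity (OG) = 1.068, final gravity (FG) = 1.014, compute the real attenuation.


AA = (OG−FG)/(OG−1)·100;  RA = AA·0.8192
AA = (1.068 − 1.014)/(1.068 − 1)·100 = 79.4118
RA = 79.4118·0.8192

65.0541 %


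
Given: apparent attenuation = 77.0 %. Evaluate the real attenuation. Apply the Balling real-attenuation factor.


RA = AA · 0.8192
RA = 77.0 · 0.8192

63.0784 %


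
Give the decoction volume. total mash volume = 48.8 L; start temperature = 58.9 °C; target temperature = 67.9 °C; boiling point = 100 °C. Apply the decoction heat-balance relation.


V_dec = V_total·(T_target − T_start)/(T_boil − T_start)
V_dec = 48.8·(67.9 − 58.9)/(100 − 58.9)

10.6861 L


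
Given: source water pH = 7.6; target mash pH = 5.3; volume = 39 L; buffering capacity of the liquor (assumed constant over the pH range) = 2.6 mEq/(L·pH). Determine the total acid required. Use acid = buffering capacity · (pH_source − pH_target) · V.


acid = 2.6 · (7.6 − 5.3) · 39

233.2200 mEq


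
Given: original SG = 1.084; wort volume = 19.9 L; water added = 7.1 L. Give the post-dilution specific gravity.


SG_new = 1 + (SG_old − 1)·V_old/(V_old + V_water)
pts = (1.084 − 1)·1000·19.9/(19.9 + 7.1) = 61.9111
SG_new = 1 + 61.9111/1000

1.0619


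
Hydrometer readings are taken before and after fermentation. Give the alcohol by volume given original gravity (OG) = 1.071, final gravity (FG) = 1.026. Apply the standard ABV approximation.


ABV = (OG − FG) · 131.25
ABV = (1.071 − 1.026) · 131.25

5.9062 % ABV


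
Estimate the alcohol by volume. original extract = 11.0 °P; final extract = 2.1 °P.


SG = 259/(259 − P);  ABV = (OG − FG)·131.25
OG = 259/(259 − 11.0) = 1.0444
FG = 259/(259 − 2.1) = 1.0082
ABV = (1.0444 − 1.0082)·131.25

4.7487 % ABV


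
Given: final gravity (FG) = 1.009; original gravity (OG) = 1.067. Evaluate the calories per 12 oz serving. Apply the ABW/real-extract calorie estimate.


ABW = (OG−FG)·131.25·0.79/FG;  °P = 259 − 259/SG (for OG→OE and FG→AE);  RE = 0.1808·OE + 0.8192·AE;  Cal = (6.9·ABW + 4·(RE−0.1))·FG·3.55
ABW = (1.067 − 1.009)·131.25·0.79/1.009 = 5.9602
OE = 259 − 259/1.067 = 16.2634 °P
AE = 259 − 259/1.009 = 2.3102 °P
RE = 0.1808·16.2634 + 0.8192·2.3102 = 4.8329 °P
Cal = (6.9·5.9602 + 4·(4.8329−0.1))·1.009·3.55

215.1224 kcal


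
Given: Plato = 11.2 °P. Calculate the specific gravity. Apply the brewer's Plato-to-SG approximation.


SG = 259/(259 − P)
SG = 259/(259 − 11.2)

1.0452


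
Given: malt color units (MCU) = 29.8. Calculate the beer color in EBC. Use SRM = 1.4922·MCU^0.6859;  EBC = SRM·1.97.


SRM = 1.4922·29.8^0.6859 = 15.3106
EBC = 15.3106·1.97

30.1619 EBC


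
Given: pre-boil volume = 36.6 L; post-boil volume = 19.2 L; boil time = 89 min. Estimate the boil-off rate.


rate = (V_pre − V_post) / (t_min/60)
rate = (36.6 − 19.2) / (89/60)

11.7303 L/hr


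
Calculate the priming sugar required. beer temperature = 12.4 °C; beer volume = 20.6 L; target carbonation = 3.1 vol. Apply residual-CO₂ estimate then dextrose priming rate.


residual = 14.695·(0.01821 + 0.09011·e^(−0.04·T));  sugar = (target − residual)·4.0·V
residual = 14.695·(0.01821 + 0.09011·e^(−0.04·12.4)) = 1.0740
sugar = (3.1 − 1.0740)·4.0·20.6

166.9455 g


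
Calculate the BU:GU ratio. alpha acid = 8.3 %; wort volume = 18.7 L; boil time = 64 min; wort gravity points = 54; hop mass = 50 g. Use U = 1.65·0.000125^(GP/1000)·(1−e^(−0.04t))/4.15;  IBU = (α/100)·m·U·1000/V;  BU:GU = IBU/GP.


U = 1.65·0.000125^(54/1000)·(1−e^(−0.04·64))/4.15 = 0.2258
IBU = (8.3/100)·50·0.2258·1000/18.7 = 50.1111
BU:GU = 50.1111/54

0.9280


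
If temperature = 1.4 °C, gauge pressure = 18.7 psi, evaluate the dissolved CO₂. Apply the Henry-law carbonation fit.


vols = (P + 14.695)·(0.01821 + 0.09011·e^(−0.04·T))
vols = (18.7 + 14.695)·(0.01821 + 0.09011·e^(−0.04·1.4))

3.4535 volumes


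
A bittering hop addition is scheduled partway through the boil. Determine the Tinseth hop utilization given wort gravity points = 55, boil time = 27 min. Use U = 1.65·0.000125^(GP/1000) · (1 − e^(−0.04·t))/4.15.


bigness = 1.65·0.000125^(55/1000) = 1.0065
boil_factor = (1 − e^(−0.04·27))/4.15 = 0.1591
U = 1.0065 · 0.1591

0.1602


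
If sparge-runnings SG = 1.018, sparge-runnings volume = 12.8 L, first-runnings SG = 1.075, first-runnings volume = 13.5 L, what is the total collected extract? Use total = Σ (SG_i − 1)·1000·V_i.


first = (1.075 − 1)·1000·13.5 = 1012.5000
sparge = (1.018 − 1)·1000·12.8 = 230.4000
total = 1012.5000 + 230.4000

1242.9000 gravity·L


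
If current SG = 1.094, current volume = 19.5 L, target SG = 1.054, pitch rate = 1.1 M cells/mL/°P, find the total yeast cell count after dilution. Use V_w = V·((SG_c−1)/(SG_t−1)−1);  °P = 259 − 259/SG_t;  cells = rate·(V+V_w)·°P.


V_w = 19.5·((1.094−1)/(1.054−1)−1) = 14.4444
V_final = 19.5 + 14.4444 = 33.9444
°P = 259 − 259/1.054 = 13.2694
cells = 1.1·33.9444·13.2694

495.4665 billion cells


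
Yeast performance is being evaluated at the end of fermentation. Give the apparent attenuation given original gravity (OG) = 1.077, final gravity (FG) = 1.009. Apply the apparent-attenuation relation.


AA = (OG − FG)/(OG − 1) · 100
AA = (1.077 − 1.009)/(1.077 − 1) · 100

88.3117 %


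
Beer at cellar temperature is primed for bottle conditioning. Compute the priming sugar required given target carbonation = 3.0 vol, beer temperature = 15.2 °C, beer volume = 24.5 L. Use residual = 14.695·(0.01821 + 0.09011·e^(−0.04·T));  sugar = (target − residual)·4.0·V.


residual = 14.695·(0.01821 + 0.09011·e^(−0.04·15.2)) = 0.9885
sugar = (3.0 − 0.9885)·4.0·24.5

197.1247 g


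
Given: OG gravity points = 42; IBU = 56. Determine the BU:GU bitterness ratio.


BU:GU = IBU / OG_points
BU:GU = 56 / 42

1.3333


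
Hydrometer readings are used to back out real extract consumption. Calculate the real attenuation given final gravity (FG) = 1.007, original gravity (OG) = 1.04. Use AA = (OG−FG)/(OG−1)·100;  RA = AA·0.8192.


AA = (1.04 − 1.007)/(1.04 − 1)·100 = 82.5000
RA = 82.5000·0.8192

67.5840 %


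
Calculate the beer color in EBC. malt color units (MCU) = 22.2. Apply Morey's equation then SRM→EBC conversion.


SRM = 1.4922·MCU^0.6859;  EBC = SRM·1.97
SRM = 1.4922·22.2^0.6859 = 12.5110
EBC = 12.5110·1.97

24.6466 EBC


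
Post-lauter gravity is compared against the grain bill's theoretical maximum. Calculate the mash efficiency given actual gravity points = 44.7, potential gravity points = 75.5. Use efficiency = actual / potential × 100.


efficiency = 44.7 / 75.5 × 100

59.2053 %


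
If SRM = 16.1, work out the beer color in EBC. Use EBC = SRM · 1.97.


EBC = 16.1 · 1.97

31.7170 EBC


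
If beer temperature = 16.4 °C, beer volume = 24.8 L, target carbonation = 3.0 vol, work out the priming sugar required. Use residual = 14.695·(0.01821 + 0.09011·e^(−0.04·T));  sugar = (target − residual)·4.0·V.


residual = 14.695·(0.01821 + 0.09011·e^(−0.04·16.4)) = 0.9547
sugar = (3.0 − 0.9547)·4.0·24.8

202.8902 g


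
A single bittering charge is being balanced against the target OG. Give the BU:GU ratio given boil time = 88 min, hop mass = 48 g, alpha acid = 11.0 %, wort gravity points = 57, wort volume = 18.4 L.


U = 1.65·0.000125^(GP/1000)·(1−e^(−0.04t))/4.15;  IBU = (α/100)·m·U·1000/V;  BU:GU = IBU/GP
U = 1.65·0.000125^(57/1000)·(1−e^(−0.04·88))/4.15 = 0.2312
IBU = (11.0/100)·48·0.2312·1000/18.4 = 66.3326
BU:GU = 66.3326/57

1.1637


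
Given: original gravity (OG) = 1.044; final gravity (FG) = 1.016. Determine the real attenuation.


AA = (OG−FG)/(OG−1)·100;  RA = AA·0.8192
AA = (1.044 − 1.016)/(1.044 − 1)·100 = 63.6364
RA = 63.6364·0.8192

52.1309 %


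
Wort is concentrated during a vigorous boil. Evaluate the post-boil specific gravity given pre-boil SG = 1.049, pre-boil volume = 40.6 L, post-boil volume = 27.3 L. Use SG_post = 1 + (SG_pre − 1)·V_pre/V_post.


pts_pre = (1.049 − 1)·1000 = 49.0000
pts_post = 49.0000·40.6/27.3 = 72.8718
SG_post = 1 + 72.8718/1000

1.0729


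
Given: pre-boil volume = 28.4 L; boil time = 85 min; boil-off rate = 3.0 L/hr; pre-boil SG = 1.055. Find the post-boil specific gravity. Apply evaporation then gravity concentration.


V_post = V_pre − rate·(t/60);  SG_post = 1 + (SG_pre−1)·V_pre/V_post
V_post = 28.4 − 3.0·(85/60) = 24.1500
SG_post = 1 + (1.055 − 1)·28.4/24.1500

1.0647


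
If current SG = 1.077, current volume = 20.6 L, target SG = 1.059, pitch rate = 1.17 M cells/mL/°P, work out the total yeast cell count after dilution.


V_w = V·((SG_c−1)/(SG_t−1)−1);  °P = 259 − 259/SG_t;  cells = rate·(V+V_w)·°P
V_w = 20.6·((1.077−1)/(1.059−1)−1) = 6.2847
V_final = 20.6 + 6.2847 = 26.8847
°P = 259 − 259/1.059 = 14.4297
cells = 1.17·26.8847·14.4297

453.8869 billion cells


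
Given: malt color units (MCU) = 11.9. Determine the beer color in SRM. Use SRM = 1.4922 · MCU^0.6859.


SRM = 1.4922 · 11.9^0.6859

8.1573 SRM


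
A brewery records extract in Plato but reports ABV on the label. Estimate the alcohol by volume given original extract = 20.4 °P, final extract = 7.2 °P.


SG = 259/(259 − P);  ABV = (OG − FG)·131.25
OG = 259/(259 − 20.4) = 1.0855
FG = 259/(259 − 7.2) = 1.0286
ABV = (1.0855 − 1.0286)·131.25

7.4687 % ABV


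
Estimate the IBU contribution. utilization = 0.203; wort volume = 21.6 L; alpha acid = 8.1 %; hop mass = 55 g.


IBU = (α/100)·mass·U·1000 / V
IBU = (8.1/100)·55·0.203·1000 / 21.6

41.8688 IBU


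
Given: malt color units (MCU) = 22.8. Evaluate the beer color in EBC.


SRM = 1.4922·MCU^0.6859;  EBC = SRM·1.97
SRM = 1.4922·22.8^0.6859 = 12.7419
EBC = 12.7419·1.97

25.1016 EBC


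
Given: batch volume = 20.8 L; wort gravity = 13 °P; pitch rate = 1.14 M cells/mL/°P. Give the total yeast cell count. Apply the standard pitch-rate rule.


cells (billions) = rate · V_L · °P
cells = 1.14 · 20.8 · 13

308.2560 billion cells


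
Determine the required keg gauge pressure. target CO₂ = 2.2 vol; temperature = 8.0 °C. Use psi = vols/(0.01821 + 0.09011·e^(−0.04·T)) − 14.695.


psi = 2.2/(0.01821 + 0.09011·e^(−0.04·8.0)) − 14.695

11.6072 psi


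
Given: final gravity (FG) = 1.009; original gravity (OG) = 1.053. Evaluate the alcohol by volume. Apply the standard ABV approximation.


ABV = (OG − FG) · 131.25
ABV = (1.053 − 1.009) · 131.25

5.7750 % ABV


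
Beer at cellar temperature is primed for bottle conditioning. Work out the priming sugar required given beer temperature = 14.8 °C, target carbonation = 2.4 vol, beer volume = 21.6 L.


residual = 14.695·(0.01821 + 0.09011·e^(−0.04·T));  sugar = (target − residual)·4.0·V
residual = 14.695·(0.01821 + 0.09011·e^(−0.04·14.8)) = 1.0002
sugar = (2.4 − 1.0002)·4.0·21.6

120.9470 g


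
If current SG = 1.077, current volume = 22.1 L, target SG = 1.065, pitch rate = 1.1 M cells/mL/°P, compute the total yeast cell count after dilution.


V_w = V·((SG_c−1)/(SG_t−1)−1);  °P = 259 − 259/SG_t;  cells = rate·(V+V_w)·°P
V_w = 22.1·((1.077−1)/(1.065−1)−1) = 4.0800
V_final = 22.1 + 4.0800 = 26.1800
°P = 259 − 259/1.065 = 15.8075
cells = 1.1·26.1800·15.8075

455.2247 billion cells


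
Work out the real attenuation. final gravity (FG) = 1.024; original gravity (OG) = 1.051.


AA = (OG−FG)/(OG−1)·100;  RA = AA·0.8192
AA = (1.051 − 1.024)/(1.051 − 1)·100 = 52.9412
RA = 52.9412·0.8192

43.3694 %


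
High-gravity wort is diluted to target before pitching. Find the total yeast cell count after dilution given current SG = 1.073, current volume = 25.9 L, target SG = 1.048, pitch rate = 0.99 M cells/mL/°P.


V_w = V·((SG_c−1)/(SG_t−1)−1);  °P = 259 − 259/SG_t;  cells = rate·(V+V_w)·°P
V_w = 25.9·((1.073−1)/(1.048−1)−1) = 13.4896
V_final = 25.9 + 13.4896 = 39.3896
°P = 259 − 259/1.048 = 11.8626
cells = 0.99·39.3896·11.8626

462.5901 billion cells


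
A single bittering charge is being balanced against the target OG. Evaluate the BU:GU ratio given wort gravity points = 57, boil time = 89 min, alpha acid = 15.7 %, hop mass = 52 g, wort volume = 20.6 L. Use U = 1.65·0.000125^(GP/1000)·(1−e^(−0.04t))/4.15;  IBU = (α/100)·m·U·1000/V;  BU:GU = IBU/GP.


U = 1.65·0.000125^(57/1000)·(1−e^(−0.04·89))/4.15 = 0.2314
IBU = (15.7/100)·52·0.2314·1000/20.6 = 91.7203
BU:GU = 91.7203/57

1.6091


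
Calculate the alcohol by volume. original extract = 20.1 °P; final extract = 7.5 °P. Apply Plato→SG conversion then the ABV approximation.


SG = 259/(259 − P);  ABV = (OG − FG)·131.25
OG = 259/(259 − 20.1) = 1.0841
FG = 259/(259 − 7.5) = 1.0298
ABV = (1.0841 − 1.0298)·131.25

7.1288 % ABV


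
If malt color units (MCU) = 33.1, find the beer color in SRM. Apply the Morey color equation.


SRM = 1.4922 · MCU^0.6859
SRM = 1.4922 · 33.1^0.6859

16.4542 SRM


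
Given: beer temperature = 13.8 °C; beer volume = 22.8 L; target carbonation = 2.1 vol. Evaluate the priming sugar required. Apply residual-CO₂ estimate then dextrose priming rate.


residual = 14.695·(0.01821 + 0.09011·e^(−0.04·T));  sugar = (target − residual)·4.0·V
residual = 14.695·(0.01821 + 0.09011·e^(−0.04·13.8)) = 1.0300
sugar = (2.1 − 1.0300)·4.0·22.8

97.5797 g


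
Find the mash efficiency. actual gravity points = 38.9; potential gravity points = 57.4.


efficiency = actual / potential × 100
efficiency = 38.9 / 57.4 × 100

67.7700 %


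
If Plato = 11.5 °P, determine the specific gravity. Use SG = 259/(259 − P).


SG = 259/(259 − 11.5)

1.0465
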